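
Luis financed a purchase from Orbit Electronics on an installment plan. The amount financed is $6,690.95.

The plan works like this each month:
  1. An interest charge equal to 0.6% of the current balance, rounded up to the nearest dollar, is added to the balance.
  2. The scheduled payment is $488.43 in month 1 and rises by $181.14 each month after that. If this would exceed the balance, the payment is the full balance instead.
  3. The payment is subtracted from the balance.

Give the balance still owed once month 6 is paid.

$1,224.27

Month 1: $6,690.95 +$41.00 interest = $6,731.95; pay $488.43 → $6,243.52
Month 2: $6,243.52 +$38.00 interest = $6,281.52; pay $669.57 → $5,611.95
Month 3: $5,611.95 +$34.00 interest = $5,645.95; pay $850.71 → $4,795.24
Month 4: $4,795.24 +$29.00 interest = $4,824.24; pay $1,031.85 → $3,792.39
Month 5: $3,792.39 +$23.00 interest = $3,815.39; pay $1,212.99 → $2,602.40
Month 6: $2,602.40 +$16.00 interest = $2,618.40; pay $1,394.13 → $1,224.27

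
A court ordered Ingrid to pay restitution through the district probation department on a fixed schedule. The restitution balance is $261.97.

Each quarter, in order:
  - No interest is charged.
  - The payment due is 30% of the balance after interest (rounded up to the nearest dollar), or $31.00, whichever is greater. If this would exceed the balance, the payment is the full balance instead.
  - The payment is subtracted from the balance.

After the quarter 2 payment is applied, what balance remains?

$127.97

# | Opening | Payment | End bal
1 | $261.97 | $79.00 | $182.97
2 | $182.97 | $55.00 | $127.97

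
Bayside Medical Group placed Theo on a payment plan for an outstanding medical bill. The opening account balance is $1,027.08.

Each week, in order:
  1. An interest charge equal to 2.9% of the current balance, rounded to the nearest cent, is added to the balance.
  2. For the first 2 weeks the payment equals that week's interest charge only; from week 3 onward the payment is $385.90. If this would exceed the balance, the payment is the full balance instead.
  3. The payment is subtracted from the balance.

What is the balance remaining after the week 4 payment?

# | Opening | Interest | Payment | End bal
1 | $1,027.08 | $29.79 | $29.79 | $1,027.08
2 | $1,027.08 | $29.79 | $29.79 | $1,027.08
3 | $1,027.08 | $29.79 | $385.90 | $670.97
4 | $670.97 | $19.46 | $385.90 | $304.53

$304.53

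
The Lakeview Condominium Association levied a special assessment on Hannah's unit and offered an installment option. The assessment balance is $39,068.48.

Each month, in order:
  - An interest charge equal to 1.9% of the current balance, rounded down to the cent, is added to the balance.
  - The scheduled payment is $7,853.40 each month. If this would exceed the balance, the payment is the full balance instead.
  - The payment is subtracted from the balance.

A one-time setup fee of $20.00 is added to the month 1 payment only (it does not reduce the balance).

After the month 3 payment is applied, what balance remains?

$17,327.28

Month 1: opening $39,068.48; interest $742.30 → $39,810.78; payment $7,853.40 (+ $20.00 fee); balance $31,957.38
Month 2: opening $31,957.38; interest $607.19 → $32,564.57; payment $7,853.40; balance $24,711.17
Month 3: opening $24,711.17; interest $469.51 → $25,180.68; payment $7,853.40; balance $17,327.28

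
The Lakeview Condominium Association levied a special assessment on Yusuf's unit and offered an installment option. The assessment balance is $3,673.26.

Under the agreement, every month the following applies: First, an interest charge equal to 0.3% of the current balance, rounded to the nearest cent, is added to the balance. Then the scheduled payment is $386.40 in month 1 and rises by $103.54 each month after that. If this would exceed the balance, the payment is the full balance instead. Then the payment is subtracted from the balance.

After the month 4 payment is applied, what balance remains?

$1,542.48

# | Opening | Interest | Payment | End bal
1 | $3,673.26 | $11.02 | $386.40 | $3,297.88
2 | $3,297.88 | $9.89 | $489.94 | $2,817.83
3 | $2,817.83 | $8.45 | $593.48 | $2,232.80
4 | $2,232.80 | $6.70 | $697.02 | $1,542.48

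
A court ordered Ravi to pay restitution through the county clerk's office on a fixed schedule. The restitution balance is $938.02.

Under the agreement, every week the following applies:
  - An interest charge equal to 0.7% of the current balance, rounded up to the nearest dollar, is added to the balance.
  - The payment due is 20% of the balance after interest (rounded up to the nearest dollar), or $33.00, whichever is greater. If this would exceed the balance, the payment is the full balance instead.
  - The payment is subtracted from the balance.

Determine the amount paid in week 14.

# | Opening | Interest | Payment | End bal
1 | $938.02 | $7.00 | $190.00 | $755.02
2 | $755.02 | $6.00 | $153.00 | $608.02
3 | $608.02 | $5.00 | $123.00 | $490.02
4 | $490.02 | $4.00 | $99.00 | $395.02
5 | $395.02 | $3.00 | $80.00 | $318.02
6 | $318.02 | $3.00 | $65.00 | $256.02
7 | $256.02 | $2.00 | $52.00 | $206.02
8 | $206.02 | $2.00 | $42.00 | $166.02
9 | $166.02 | $2.00 | $34.00 | $134.02
10 | $134.02 | $1.00 | $33.00 | $102.02
11 | $102.02 | $1.00 | $33.00 | $70.02
12 | $70.02 | $1.00 | $33.00 | $38.02
13 | $38.02 | $1.00 | $33.00 | $6.02
14 | $6.02 | $1.00 | $7.02 | $0.00

$7.02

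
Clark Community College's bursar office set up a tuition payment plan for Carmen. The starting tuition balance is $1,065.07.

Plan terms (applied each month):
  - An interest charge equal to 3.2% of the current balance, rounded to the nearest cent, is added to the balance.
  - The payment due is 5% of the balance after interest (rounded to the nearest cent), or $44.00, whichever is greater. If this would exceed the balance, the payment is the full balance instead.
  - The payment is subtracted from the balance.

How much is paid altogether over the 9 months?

$457.56

Month 1: opening $1,065.07; interest $34.08 → $1,099.15; payment $54.96; balance $1,044.19
Month 2: opening $1,044.19; interest $33.41 → $1,077.60; payment $53.88; balance $1,023.72
Month 3: opening $1,023.72; interest $32.76 → $1,056.48; payment $52.82; balance $1,003.66
Month 4: opening $1,003.66; interest $32.12 → $1,035.78; payment $51.79; balance $983.99
Month 5: opening $983.99; interest $31.49 → $1,015.48; payment $50.77; balance $964.71
Month 6: opening $964.71; interest $30.87 → $995.58; payment $49.78; balance $945.80
Month 7: opening $945.80; interest $30.27 → $976.07; payment $48.80; balance $927.27
Month 8: opening $927.27; interest $29.67 → $956.94; payment $47.85; balance $909.09
Month 9: opening $909.09; interest $29.09 → $938.18; payment $46.91; balance $891.27
Total paid: $457.56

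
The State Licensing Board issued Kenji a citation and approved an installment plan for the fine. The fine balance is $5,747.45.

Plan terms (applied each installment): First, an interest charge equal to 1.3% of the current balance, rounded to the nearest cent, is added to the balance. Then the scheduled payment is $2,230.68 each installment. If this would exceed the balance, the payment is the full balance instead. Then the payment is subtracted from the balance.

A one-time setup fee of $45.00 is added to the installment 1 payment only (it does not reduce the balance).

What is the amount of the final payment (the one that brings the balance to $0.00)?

$1,425.80

Installment 1: $5,747.45 +$74.72 interest = $5,822.17; pay $2,230.68 (+ $45.00 fee) → $3,591.49
Installment 2: $3,591.49 +$46.69 interest = $3,638.18; pay $2,230.68 → $1,407.50
Installment 3: $1,407.50 +$18.30 interest = $1,425.80; pay $1,425.80 → $0.00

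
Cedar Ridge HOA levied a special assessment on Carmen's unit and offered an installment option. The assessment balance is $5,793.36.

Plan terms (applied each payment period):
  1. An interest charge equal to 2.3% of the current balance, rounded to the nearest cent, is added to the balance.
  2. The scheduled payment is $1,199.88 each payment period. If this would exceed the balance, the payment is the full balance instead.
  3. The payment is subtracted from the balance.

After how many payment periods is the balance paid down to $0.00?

6

Payment period 1: $5,793.36 +$133.25 interest = $5,926.61; pay $1,199.88 → $4,726.73
Payment period 2: $4,726.73 +$108.71 interest = $4,835.44; pay $1,199.88 → $3,635.56
Payment period 3: $3,635.56 +$83.62 interest = $3,719.18; pay $1,199.88 → $2,519.30
Payment period 4: $2,519.30 +$57.94 interest = $2,577.24; pay $1,199.88 → $1,377.36
Payment period 5: $1,377.36 +$31.68 interest = $1,409.04; pay $1,199.88 → $209.16
Payment period 6: $209.16 +$4.81 interest = $213.97; pay $213.97 → $0.00
Balance reaches $0.00 in payment period 6.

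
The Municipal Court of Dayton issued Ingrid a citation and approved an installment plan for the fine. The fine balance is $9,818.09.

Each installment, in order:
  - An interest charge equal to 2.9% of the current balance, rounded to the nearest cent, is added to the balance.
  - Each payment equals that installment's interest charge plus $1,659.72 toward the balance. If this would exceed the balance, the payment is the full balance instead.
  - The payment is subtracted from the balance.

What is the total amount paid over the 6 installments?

Installment 1: opening $9,818.09; interest $284.72 → $10,102.81; payment $1,944.44; balance $8,158.37
Installment 2: opening $8,158.37; interest $236.59 → $8,394.96; payment $1,896.31; balance $6,498.65
Installment 3: opening $6,498.65; interest $188.46 → $6,687.11; payment $1,848.18; balance $4,838.93
Installment 4: opening $4,838.93; interest $140.33 → $4,979.26; payment $1,800.05; balance $3,179.21
Installment 5: opening $3,179.21; interest $92.20 → $3,271.41; payment $1,751.92; balance $1,519.49
Installment 6: opening $1,519.49; interest $44.07 → $1,563.56; payment $1,563.56; balance $0.00
Total paid: $10,804.46

$10,804.46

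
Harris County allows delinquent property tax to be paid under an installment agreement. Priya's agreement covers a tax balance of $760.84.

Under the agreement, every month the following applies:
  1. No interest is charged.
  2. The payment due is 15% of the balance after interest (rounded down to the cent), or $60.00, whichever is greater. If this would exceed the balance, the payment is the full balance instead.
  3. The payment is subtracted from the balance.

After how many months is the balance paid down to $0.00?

11

# | Opening | Payment | End bal
1 | $760.84 | $114.12 | $646.72
2 | $646.72 | $97.00 | $549.72
3 | $549.72 | $82.45 | $467.27
4 | $467.27 | $70.09 | $397.18
5 | $397.18 | $60.00 | $337.18
6 | $337.18 | $60.00 | $277.18
7 | $277.18 | $60.00 | $217.18
8 | $217.18 | $60.00 | $157.18
9 | $157.18 | $60.00 | $97.18
10 | $97.18 | $60.00 | $37.18
11 | $37.18 | $37.18 | $0.00
Balance reaches $0.00 in month 11.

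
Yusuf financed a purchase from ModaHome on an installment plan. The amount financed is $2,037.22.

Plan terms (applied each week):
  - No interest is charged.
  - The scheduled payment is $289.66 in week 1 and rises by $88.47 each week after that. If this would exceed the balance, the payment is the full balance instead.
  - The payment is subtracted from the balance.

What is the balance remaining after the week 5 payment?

$0.00

Week 1: opening $2,037.22; payment $289.66; balance $1,747.56
Week 2: opening $1,747.56; payment $378.13; balance $1,369.43
Week 3: opening $1,369.43; payment $466.60; balance $902.83
Week 4: opening $902.83; payment $555.07; balance $347.76
Week 5: opening $347.76; payment $347.76; balance $0.00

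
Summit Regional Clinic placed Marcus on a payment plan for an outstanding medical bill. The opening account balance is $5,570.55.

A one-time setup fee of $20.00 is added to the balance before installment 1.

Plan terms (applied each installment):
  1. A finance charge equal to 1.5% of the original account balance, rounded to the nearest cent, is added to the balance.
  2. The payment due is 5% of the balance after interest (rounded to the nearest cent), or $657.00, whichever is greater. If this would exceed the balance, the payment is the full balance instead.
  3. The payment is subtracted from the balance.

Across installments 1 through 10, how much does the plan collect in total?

# | Opening | Interest | Payment | End bal
1 | $5,590.55 | $83.56 | $657.00 | $5,017.11
2 | $5,017.11 | $83.56 | $657.00 | $4,443.67
3 | $4,443.67 | $83.56 | $657.00 | $3,870.23
4 | $3,870.23 | $83.56 | $657.00 | $3,296.79
5 | $3,296.79 | $83.56 | $657.00 | $2,723.35
6 | $2,723.35 | $83.56 | $657.00 | $2,149.91
7 | $2,149.91 | $83.56 | $657.00 | $1,576.47
8 | $1,576.47 | $83.56 | $657.00 | $1,003.03
9 | $1,003.03 | $83.56 | $657.00 | $429.59
10 | $429.59 | $83.56 | $513.15 | $0.00
Total paid: $6,426.15

$6,426.15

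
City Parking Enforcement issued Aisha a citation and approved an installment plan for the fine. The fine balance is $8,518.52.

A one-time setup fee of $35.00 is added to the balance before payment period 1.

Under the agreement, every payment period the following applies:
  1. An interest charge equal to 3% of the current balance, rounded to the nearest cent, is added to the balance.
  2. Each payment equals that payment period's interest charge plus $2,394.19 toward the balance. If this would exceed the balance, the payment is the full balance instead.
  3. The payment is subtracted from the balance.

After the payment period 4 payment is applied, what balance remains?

$0.00

# | Opening | Interest | Payment | End bal
1 | $8,553.52 | $256.61 | $2,650.80 | $6,159.33
2 | $6,159.33 | $184.78 | $2,578.97 | $3,765.14
3 | $3,765.14 | $112.95 | $2,507.14 | $1,370.95
4 | $1,370.95 | $41.13 | $1,412.08 | $0.00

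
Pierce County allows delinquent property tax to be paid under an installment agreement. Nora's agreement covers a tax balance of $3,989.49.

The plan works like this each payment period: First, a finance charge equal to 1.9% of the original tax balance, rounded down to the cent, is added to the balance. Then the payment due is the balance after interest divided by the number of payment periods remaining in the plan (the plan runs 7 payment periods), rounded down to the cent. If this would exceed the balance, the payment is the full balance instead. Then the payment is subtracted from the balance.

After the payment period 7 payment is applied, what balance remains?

$0.00

Payment period 1: $3,989.49 +$75.80 interest = $4,065.29; pay $580.75 → $3,484.54
Payment period 2: $3,484.54 +$75.80 interest = $3,560.34; pay $593.39 → $2,966.95
Payment period 3: $2,966.95 +$75.80 interest = $3,042.75; pay $608.55 → $2,434.20
Payment period 4: $2,434.20 +$75.80 interest = $2,510.00; pay $627.50 → $1,882.50
Payment period 5: $1,882.50 +$75.80 interest = $1,958.30; pay $652.76 → $1,305.54
Payment period 6: $1,305.54 +$75.80 interest = $1,381.34; pay $690.67 → $690.67
Payment period 7: $690.67 +$75.80 interest = $766.47; pay $766.47 → $0.00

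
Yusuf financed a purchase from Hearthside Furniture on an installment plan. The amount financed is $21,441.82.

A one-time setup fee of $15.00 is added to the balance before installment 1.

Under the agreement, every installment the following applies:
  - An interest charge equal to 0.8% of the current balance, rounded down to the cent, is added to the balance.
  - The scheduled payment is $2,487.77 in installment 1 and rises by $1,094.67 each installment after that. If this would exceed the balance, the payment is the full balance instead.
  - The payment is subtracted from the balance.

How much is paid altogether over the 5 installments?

$22,040.36

# | Opening | Interest | Payment | End bal
1 | $21,456.82 | $171.65 | $2,487.77 | $19,140.70
2 | $19,140.70 | $153.12 | $3,582.44 | $15,711.38
3 | $15,711.38 | $125.69 | $4,677.11 | $11,159.96
4 | $11,159.96 | $89.27 | $5,771.78 | $5,477.45
5 | $5,477.45 | $43.81 | $5,521.26 | $0.00
Total paid: $22,040.36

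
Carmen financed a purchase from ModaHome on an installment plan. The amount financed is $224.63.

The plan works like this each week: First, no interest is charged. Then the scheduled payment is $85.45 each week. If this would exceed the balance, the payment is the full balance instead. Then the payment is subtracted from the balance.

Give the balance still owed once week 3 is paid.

$0.00

Week 1: $224.63 − $85.45 → $139.18
Week 2: $139.18 − $85.45 → $53.73
Week 3: $53.73 − $53.73 → $0.00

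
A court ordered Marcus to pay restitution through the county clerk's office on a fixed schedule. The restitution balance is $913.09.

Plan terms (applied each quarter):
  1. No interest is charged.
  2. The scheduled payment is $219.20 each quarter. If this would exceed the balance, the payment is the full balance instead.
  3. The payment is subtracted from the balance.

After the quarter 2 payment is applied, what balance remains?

Quarter 1: opening $913.09; payment $219.20; balance $693.89
Quarter 2: opening $693.89; payment $219.20; balance $474.69

$474.69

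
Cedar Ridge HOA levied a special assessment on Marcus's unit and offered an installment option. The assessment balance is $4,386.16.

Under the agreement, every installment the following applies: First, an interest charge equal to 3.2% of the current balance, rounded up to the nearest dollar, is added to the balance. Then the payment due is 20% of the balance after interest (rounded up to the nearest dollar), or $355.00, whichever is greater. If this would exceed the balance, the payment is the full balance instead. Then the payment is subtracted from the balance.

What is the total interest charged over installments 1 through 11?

Installment 1: opening $4,386.16; interest $141.00 → $4,527.16; payment $906.00; balance $3,621.16
Installment 2: opening $3,621.16; interest $116.00 → $3,737.16; payment $748.00; balance $2,989.16
Installment 3: opening $2,989.16; interest $96.00 → $3,085.16; payment $618.00; balance $2,467.16
Installment 4: opening $2,467.16; interest $79.00 → $2,546.16; payment $510.00; balance $2,036.16
Installment 5: opening $2,036.16; interest $66.00 → $2,102.16; payment $421.00; balance $1,681.16
Installment 6: opening $1,681.16; interest $54.00 → $1,735.16; payment $355.00; balance $1,380.16
Installment 7: opening $1,380.16; interest $45.00 → $1,425.16; payment $355.00; balance $1,070.16
Installment 8: opening $1,070.16; interest $35.00 → $1,105.16; payment $355.00; balance $750.16
Installment 9: opening $750.16; interest $25.00 → $775.16; payment $355.00; balance $420.16
Installment 10: opening $420.16; interest $14.00 → $434.16; payment $355.00; balance $79.16
Installment 11: opening $79.16; interest $3.00 → $82.16; payment $82.16; balance $0.00
Total interest: $141.00 + $116.00 + $96.00 + $79.00 + $66.00 + $54.00 + $45.00 + $35.00 + $25.00 + $14.00 + $3.00 = $674.00

$674.00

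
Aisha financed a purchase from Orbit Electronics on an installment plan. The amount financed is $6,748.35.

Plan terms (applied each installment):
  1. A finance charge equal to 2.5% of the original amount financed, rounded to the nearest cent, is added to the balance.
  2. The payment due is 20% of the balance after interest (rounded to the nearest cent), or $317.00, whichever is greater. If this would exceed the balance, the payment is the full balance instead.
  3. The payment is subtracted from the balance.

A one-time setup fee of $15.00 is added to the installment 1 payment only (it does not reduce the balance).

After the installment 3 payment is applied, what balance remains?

Installment 1: opening $6,748.35; interest $168.71 → $6,917.06; payment $1,383.41 (+ $15.00 fee); balance $5,533.65
Installment 2: opening $5,533.65; interest $168.71 → $5,702.36; payment $1,140.47; balance $4,561.89
Installment 3: opening $4,561.89; interest $168.71 → $4,730.60; payment $946.12; balance $3,784.48

$3,784.48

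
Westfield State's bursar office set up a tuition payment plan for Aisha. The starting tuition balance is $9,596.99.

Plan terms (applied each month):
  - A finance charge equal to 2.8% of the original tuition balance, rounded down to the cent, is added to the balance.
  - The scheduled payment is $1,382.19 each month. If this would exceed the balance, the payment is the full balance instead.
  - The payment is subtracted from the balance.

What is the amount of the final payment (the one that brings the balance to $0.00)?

$957.86

# | Opening | Interest | Payment | End bal
1 | $9,596.99 | $268.71 | $1,382.19 | $8,483.51
2 | $8,483.51 | $268.71 | $1,382.19 | $7,370.03
3 | $7,370.03 | $268.71 | $1,382.19 | $6,256.55
4 | $6,256.55 | $268.71 | $1,382.19 | $5,143.07
5 | $5,143.07 | $268.71 | $1,382.19 | $4,029.59
6 | $4,029.59 | $268.71 | $1,382.19 | $2,916.11
7 | $2,916.11 | $268.71 | $1,382.19 | $1,802.63
8 | $1,802.63 | $268.71 | $1,382.19 | $689.15
9 | $689.15 | $268.71 | $957.86 | $0.00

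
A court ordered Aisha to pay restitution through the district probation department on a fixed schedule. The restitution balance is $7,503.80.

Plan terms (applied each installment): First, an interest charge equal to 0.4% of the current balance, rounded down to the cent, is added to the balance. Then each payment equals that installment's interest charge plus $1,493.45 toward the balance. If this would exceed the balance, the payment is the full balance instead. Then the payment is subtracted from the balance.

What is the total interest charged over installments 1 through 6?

$90.46

Installment 1: opening $7,503.80; interest $30.01 → $7,533.81; payment $1,523.46; balance $6,010.35
Installment 2: opening $6,010.35; interest $24.04 → $6,034.39; payment $1,517.49; balance $4,516.90
Installment 3: opening $4,516.90; interest $18.06 → $4,534.96; payment $1,511.51; balance $3,023.45
Installment 4: opening $3,023.45; interest $12.09 → $3,035.54; payment $1,505.54; balance $1,530.00
Installment 5: opening $1,530.00; interest $6.12 → $1,536.12; payment $1,499.57; balance $36.55
Installment 6: opening $36.55; interest $0.14 → $36.69; payment $36.69; balance $0.00
Total interest: $30.01 + $24.04 + $18.06 + $12.09 + $6.12 + $0.14 = $90.46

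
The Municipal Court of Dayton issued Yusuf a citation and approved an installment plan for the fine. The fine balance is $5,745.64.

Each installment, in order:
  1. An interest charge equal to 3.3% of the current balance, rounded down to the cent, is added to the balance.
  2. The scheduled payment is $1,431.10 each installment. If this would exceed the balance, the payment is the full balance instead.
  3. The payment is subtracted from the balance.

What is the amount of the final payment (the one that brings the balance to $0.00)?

Installment 1: $5,745.64 +$189.60 interest = $5,935.24; pay $1,431.10 → $4,504.14
Installment 2: $4,504.14 +$148.63 interest = $4,652.77; pay $1,431.10 → $3,221.67
Installment 3: $3,221.67 +$106.31 interest = $3,327.98; pay $1,431.10 → $1,896.88
Installment 4: $1,896.88 +$62.59 interest = $1,959.47; pay $1,431.10 → $528.37
Installment 5: $528.37 +$17.43 interest = $545.80; pay $545.80 → $0.00

$545.80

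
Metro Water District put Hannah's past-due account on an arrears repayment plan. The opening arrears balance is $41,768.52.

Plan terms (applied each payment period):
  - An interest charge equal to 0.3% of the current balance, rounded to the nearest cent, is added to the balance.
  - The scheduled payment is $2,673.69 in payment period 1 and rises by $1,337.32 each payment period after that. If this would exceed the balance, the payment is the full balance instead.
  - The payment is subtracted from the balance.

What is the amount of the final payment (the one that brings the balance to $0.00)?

# | Opening | Interest | Payment | End bal
1 | $41,768.52 | $125.31 | $2,673.69 | $39,220.14
2 | $39,220.14 | $117.66 | $4,011.01 | $35,326.79
3 | $35,326.79 | $105.98 | $5,348.33 | $30,084.44
4 | $30,084.44 | $90.25 | $6,685.65 | $23,489.04
5 | $23,489.04 | $70.47 | $8,022.97 | $15,536.54
6 | $15,536.54 | $46.61 | $9,360.29 | $6,222.86
7 | $6,222.86 | $18.67 | $6,241.53 | $0.00

$6,241.53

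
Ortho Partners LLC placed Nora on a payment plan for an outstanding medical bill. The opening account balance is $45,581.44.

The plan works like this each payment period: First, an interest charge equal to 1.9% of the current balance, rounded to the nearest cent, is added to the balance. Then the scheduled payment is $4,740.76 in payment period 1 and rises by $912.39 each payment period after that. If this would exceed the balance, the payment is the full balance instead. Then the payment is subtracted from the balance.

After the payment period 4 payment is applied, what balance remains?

$24,091.24

# | Opening | Interest | Payment | End bal
1 | $45,581.44 | $866.05 | $4,740.76 | $41,706.73
2 | $41,706.73 | $792.43 | $5,653.15 | $36,846.01
3 | $36,846.01 | $700.07 | $6,565.54 | $30,980.54
4 | $30,980.54 | $588.63 | $7,477.93 | $24,091.24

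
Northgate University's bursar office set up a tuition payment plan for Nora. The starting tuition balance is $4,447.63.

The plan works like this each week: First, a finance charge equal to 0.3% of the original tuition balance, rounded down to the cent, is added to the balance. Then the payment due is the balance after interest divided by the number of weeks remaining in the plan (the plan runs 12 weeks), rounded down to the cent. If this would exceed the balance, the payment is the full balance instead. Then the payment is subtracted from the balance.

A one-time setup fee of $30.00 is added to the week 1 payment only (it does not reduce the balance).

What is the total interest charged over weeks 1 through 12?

Week 1: $4,447.63 +$13.34 interest = $4,460.97; pay $371.74 (+ $30.00 fee) → $4,089.23
Week 2: $4,089.23 +$13.34 interest = $4,102.57; pay $372.96 → $3,729.61
Week 3: $3,729.61 +$13.34 interest = $3,742.95; pay $374.29 → $3,368.66
Week 4: $3,368.66 +$13.34 interest = $3,382.00; pay $375.77 → $3,006.23
Week 5: $3,006.23 +$13.34 interest = $3,019.57; pay $377.44 → $2,642.13
Week 6: $2,642.13 +$13.34 interest = $2,655.47; pay $379.35 → $2,276.12
Week 7: $2,276.12 +$13.34 interest = $2,289.46; pay $381.57 → $1,907.89
Week 8: $1,907.89 +$13.34 interest = $1,921.23; pay $384.24 → $1,536.99
Week 9: $1,536.99 +$13.34 interest = $1,550.33; pay $387.58 → $1,162.75
Week 10: $1,162.75 +$13.34 interest = $1,176.09; pay $392.03 → $784.06
Week 11: $784.06 +$13.34 interest = $797.40; pay $398.70 → $398.70
Week 12: $398.70 +$13.34 interest = $412.04; pay $412.04 → $0.00
Total interest: $13.34 + $13.34 + $13.34 + $13.34 + $13.34 + $13.34 + $13.34 + $13.34 + $13.34 + $13.34 + $13.34 + $13.34 = $160.08

$160.08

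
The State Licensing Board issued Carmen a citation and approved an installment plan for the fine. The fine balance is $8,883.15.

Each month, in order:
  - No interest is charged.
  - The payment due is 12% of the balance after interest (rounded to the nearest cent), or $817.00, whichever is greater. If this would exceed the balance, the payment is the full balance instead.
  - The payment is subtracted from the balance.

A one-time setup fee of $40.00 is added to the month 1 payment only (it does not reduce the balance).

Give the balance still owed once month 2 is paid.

Month 1: $8,883.15 − $1,065.98 (+ $40.00 fee) → $7,817.17
Month 2: $7,817.17 − $938.06 → $6,879.11

$6,879.11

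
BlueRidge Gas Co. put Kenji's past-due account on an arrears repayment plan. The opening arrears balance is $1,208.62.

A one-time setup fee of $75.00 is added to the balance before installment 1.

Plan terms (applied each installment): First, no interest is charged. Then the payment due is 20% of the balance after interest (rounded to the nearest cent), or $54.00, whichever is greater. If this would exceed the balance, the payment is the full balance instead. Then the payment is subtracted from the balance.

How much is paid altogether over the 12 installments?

Installment 1: $1,283.62 − $256.72 → $1,026.90
Installment 2: $1,026.90 − $205.38 → $821.52
Installment 3: $821.52 − $164.30 → $657.22
Installment 4: $657.22 − $131.44 → $525.78
Installment 5: $525.78 − $105.16 → $420.62
Installment 6: $420.62 − $84.12 → $336.50
Installment 7: $336.50 − $67.30 → $269.20
Installment 8: $269.20 − $54.00 → $215.20
Installment 9: $215.20 − $54.00 → $161.20
Installment 10: $161.20 − $54.00 → $107.20
Installment 11: $107.20 − $54.00 → $53.20
Installment 12: $53.20 − $53.20 → $0.00
Total paid: $1,283.62

$1,283.62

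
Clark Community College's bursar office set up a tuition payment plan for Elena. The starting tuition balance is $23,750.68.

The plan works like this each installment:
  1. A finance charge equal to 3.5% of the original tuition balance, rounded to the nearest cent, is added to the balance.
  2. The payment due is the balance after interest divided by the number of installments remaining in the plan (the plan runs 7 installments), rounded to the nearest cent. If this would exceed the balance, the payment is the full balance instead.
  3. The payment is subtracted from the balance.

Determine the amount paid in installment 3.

$3,816.51

# | Opening | Interest | Payment | End bal
1 | $23,750.68 | $831.27 | $3,511.71 | $21,070.24
2 | $21,070.24 | $831.27 | $3,650.25 | $18,251.26
3 | $18,251.26 | $831.27 | $3,816.51 | $15,266.02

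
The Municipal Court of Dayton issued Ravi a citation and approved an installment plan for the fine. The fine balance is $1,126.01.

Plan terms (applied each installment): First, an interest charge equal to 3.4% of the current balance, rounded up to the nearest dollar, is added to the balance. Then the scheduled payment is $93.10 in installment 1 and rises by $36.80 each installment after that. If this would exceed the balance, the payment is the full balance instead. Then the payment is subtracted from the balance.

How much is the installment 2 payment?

$129.90

# | Opening | Interest | Payment | End bal
1 | $1,126.01 | $39.00 | $93.10 | $1,071.91
2 | $1,071.91 | $37.00 | $129.90 | $979.01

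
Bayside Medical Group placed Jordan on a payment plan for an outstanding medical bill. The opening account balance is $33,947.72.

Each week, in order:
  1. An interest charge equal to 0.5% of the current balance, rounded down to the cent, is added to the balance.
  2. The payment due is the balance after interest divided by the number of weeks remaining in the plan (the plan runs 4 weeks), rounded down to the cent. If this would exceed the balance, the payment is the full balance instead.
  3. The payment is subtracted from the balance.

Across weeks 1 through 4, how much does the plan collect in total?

# | Opening | Interest | Payment | End bal
1 | $33,947.72 | $169.73 | $8,529.36 | $25,588.09
2 | $25,588.09 | $127.94 | $8,572.01 | $17,144.02
3 | $17,144.02 | $85.72 | $8,614.87 | $8,614.87
4 | $8,614.87 | $43.07 | $8,657.94 | $0.00
Total paid: $34,374.18

$34,374.18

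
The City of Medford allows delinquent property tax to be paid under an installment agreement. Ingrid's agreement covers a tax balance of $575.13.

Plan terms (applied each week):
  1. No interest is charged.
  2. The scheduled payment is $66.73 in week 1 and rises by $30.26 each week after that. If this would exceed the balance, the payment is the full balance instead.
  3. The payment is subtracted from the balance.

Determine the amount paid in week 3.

$127.25

Week 1: $575.13 − $66.73 → $508.40
Week 2: $508.40 − $96.99 → $411.41
Week 3: $411.41 − $127.25 → $284.16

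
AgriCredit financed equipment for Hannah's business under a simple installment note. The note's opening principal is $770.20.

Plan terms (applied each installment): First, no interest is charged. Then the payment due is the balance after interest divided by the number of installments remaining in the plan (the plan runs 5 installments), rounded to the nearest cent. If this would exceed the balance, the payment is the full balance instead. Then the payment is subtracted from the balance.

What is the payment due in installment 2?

# | Opening | Payment | End bal
1 | $770.20 | $154.04 | $616.16
2 | $616.16 | $154.04 | $462.12

$154.04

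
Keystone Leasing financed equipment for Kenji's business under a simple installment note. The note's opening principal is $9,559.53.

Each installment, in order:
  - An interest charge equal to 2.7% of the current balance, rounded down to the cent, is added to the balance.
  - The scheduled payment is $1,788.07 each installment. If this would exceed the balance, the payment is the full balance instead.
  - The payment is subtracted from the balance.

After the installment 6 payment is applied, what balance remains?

Installment 1: $9,559.53 +$258.10 interest = $9,817.63; pay $1,788.07 → $8,029.56
Installment 2: $8,029.56 +$216.79 interest = $8,246.35; pay $1,788.07 → $6,458.28
Installment 3: $6,458.28 +$174.37 interest = $6,632.65; pay $1,788.07 → $4,844.58
Installment 4: $4,844.58 +$130.80 interest = $4,975.38; pay $1,788.07 → $3,187.31
Installment 5: $3,187.31 +$86.05 interest = $3,273.36; pay $1,788.07 → $1,485.29
Installment 6: $1,485.29 +$40.10 interest = $1,525.39; pay $1,525.39 → $0.00

$0.00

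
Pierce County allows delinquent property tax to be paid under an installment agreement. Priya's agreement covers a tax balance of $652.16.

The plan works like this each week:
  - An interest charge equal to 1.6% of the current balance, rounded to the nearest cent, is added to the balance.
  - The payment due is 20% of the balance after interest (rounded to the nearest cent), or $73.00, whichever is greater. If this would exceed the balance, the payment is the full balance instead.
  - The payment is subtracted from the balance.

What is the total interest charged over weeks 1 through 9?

$42.89

Week 1: $652.16 +$10.43 interest = $662.59; pay $132.52 → $530.07
Week 2: $530.07 +$8.48 interest = $538.55; pay $107.71 → $430.84
Week 3: $430.84 +$6.89 interest = $437.73; pay $87.55 → $350.18
Week 4: $350.18 +$5.60 interest = $355.78; pay $73.00 → $282.78
Week 5: $282.78 +$4.52 interest = $287.30; pay $73.00 → $214.30
Week 6: $214.30 +$3.43 interest = $217.73; pay $73.00 → $144.73
Week 7: $144.73 +$2.32 interest = $147.05; pay $73.00 → $74.05
Week 8: $74.05 +$1.18 interest = $75.23; pay $73.00 → $2.23
Week 9: $2.23 +$0.04 interest = $2.27; pay $2.27 → $0.00
Total interest: $10.43 + $8.48 + $6.89 + $5.60 + $4.52 + $3.43 + $2.32 + $1.18 + $0.04 = $42.89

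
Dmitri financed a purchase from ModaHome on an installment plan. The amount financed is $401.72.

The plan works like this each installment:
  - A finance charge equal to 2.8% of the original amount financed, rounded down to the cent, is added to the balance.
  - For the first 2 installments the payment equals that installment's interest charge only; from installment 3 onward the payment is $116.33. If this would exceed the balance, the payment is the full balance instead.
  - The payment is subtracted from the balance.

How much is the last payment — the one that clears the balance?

# | Opening | Interest | Payment | End bal
1 | $401.72 | $11.24 | $11.24 | $401.72
2 | $401.72 | $11.24 | $11.24 | $401.72
3 | $401.72 | $11.24 | $116.33 | $296.63
4 | $296.63 | $11.24 | $116.33 | $191.54
5 | $191.54 | $11.24 | $116.33 | $86.45
6 | $86.45 | $11.24 | $97.69 | $0.00

$97.69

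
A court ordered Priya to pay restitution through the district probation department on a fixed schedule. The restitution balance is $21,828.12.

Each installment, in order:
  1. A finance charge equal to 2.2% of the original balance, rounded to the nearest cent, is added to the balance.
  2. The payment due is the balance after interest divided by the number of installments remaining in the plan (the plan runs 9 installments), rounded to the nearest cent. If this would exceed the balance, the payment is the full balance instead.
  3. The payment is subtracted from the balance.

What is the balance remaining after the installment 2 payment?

Installment 1: $21,828.12 +$480.22 interest = $22,308.34; pay $2,478.70 → $19,829.64
Installment 2: $19,829.64 +$480.22 interest = $20,309.86; pay $2,538.73 → $17,771.13

$17,771.13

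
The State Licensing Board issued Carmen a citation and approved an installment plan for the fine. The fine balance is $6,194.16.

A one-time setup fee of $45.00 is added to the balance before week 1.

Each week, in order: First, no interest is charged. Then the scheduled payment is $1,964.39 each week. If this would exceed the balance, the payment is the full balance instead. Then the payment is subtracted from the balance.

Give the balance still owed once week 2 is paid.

$2,310.38

Week 1: $6,239.16 − $1,964.39 → $4,274.77
Week 2: $4,274.77 − $1,964.39 → $2,310.38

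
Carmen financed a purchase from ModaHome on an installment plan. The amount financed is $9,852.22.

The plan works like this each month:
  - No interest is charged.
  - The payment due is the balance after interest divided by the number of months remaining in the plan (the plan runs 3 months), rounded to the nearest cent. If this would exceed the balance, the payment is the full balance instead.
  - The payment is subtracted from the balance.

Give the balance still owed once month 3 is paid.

$0.00

Month 1: opening $9,852.22; payment $3,284.07; balance $6,568.15
Month 2: opening $6,568.15; payment $3,284.08; balance $3,284.07
Month 3: opening $3,284.07; payment $3,284.07; balance $0.00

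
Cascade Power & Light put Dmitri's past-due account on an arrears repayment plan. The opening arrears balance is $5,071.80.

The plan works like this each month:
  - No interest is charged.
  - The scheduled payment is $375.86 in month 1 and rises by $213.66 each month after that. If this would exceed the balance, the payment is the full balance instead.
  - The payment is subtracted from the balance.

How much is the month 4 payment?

$1,016.84

Month 1: opening $5,071.80; payment $375.86; balance $4,695.94
Month 2: opening $4,695.94; payment $589.52; balance $4,106.42
Month 3: opening $4,106.42; payment $803.18; balance $3,303.24
Month 4: opening $3,303.24; payment $1,016.84; balance $2,286.40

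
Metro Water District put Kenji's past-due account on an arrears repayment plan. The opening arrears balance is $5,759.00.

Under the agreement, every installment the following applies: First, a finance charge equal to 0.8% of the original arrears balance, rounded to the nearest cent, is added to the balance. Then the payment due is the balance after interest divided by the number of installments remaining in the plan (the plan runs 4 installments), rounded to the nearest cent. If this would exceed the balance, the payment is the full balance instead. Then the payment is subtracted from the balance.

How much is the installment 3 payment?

$1,489.66

Installment 1: $5,759.00 +$46.07 interest = $5,805.07; pay $1,451.27 → $4,353.80
Installment 2: $4,353.80 +$46.07 interest = $4,399.87; pay $1,466.62 → $2,933.25
Installment 3: $2,933.25 +$46.07 interest = $2,979.32; pay $1,489.66 → $1,489.66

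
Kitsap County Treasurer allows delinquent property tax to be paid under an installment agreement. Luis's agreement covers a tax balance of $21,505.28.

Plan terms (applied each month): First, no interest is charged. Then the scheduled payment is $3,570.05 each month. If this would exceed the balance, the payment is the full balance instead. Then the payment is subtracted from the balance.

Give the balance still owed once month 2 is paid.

Month 1: $21,505.28 − $3,570.05 → $17,935.23
Month 2: $17,935.23 − $3,570.05 → $14,365.18

$14,365.18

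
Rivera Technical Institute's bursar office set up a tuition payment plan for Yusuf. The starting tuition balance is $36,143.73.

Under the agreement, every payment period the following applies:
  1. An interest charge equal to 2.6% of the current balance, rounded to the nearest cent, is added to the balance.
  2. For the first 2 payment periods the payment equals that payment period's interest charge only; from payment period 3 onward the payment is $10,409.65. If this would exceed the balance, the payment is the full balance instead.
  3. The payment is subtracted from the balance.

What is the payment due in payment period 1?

Payment period 1: $36,143.73 +$939.74 interest = $37,083.47; pay $939.74 → $36,143.73

$939.74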